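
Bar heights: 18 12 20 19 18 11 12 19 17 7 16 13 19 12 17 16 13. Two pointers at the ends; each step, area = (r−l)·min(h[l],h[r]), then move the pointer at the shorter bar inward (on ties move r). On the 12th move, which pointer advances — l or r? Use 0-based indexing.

r

[0,16] min(18,13)*16=208 best=208 * → r--
[0,15] min(18,16)*15=240 best=240 * → r--
[0,14] min(18,17)*14=238 best=240 → r--
[0,13] min(18,12)*13=156 best=240 → r--
[0,12] min(18,19)*12=216 best=240 → l++
[1,12] min(12,19)*11=132 best=240 → l++
[2,12] min(20,19)*10=190 best=240 → r--
[2,11] min(20,13)*9=117 best=240 → r--
[2,10] min(20,16)*8=128 best=240 → r--
[2,9] min(20,7)*7=49 best=240 → r--
[2,8] min(20,17)*6=102 best=240 → r--
[2,7] min(20,19)*5=95 best=240 → r--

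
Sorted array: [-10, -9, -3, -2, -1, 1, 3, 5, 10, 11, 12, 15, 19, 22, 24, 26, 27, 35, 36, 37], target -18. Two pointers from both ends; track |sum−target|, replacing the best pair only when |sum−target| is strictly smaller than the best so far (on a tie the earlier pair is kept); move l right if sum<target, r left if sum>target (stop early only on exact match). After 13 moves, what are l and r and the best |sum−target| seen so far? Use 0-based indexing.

l=0, r=6, best |Δ|=13

l=0 r=19: -10+37=27 d=45 *, r--
l=0 r=18: -10+36=26 d=44 *, r--
l=0 r=17: -10+35=25 d=43 *, r--
l=0 r=16: -10+27=17 d=35 *, r--
l=0 r=15: -10+26=16 d=34 *, r--
l=0 r=14: -10+24=14 d=32 *, r--
l=0 r=13: -10+22=12 d=30 *, r--
l=0 r=12: -10+19=9 d=27 *, r--
l=0 r=11: -10+15=5 d=23 *, r--
l=0 r=10: -10+12=2 d=20 *, r--
l=0 r=9: -10+11=1 d=19 *, r--
l=0 r=8: -10+10=0 d=18 *, r--
l=0 r=7: -10+5=-5 d=13 *, r--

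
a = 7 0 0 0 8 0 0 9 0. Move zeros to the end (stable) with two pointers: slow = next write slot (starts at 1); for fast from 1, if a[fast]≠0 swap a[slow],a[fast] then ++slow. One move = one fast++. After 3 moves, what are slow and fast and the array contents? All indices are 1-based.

slow=1 fast=1: a[fast]=7≠0 swap→a[1]=7, slow++,fast++
slow=2 fast=2: a[fast]=0, fast++
slow=2 fast=3: a[fast]=0, fast++

slow=2, fast=4, a=[7, 0, 0, 0, 8, 0, 0, 9, 0]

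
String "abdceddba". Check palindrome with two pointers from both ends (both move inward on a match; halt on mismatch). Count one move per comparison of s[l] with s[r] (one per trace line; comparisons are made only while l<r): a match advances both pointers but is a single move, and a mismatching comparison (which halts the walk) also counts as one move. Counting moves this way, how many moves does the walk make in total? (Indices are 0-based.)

[0,8] 'a'=='a' → l++,r--
[1,7] 'b'=='b' → l++,r--
[2,6] 'd'=='d' → l++,r--
[3,5] 'c'!='d' → stop

4 moves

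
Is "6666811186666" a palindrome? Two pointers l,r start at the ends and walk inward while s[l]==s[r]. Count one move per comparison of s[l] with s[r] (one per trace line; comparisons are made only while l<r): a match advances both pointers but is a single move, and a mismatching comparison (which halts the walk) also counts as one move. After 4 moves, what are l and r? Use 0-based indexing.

l=4, r=8

[0,12] '6'=='6' → l++,r--
[1,11] '6'=='6' → l++,r--
[2,10] '6'=='6' → l++,r--
[3,9] '6'=='6' → l++,r--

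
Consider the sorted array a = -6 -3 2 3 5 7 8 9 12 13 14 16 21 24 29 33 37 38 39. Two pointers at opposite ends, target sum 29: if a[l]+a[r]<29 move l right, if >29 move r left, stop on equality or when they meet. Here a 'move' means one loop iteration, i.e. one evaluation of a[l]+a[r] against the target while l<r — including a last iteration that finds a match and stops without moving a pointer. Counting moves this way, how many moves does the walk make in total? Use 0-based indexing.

[0,18] -6+39=33 >29 → r--
[0,17] -6+38=32 >29 → r--
[0,16] -6+37=31 >29 → r--
[0,15] -6+33=27 <29 → l++
[1,15] -3+33=30 >29 → r--
[1,14] -3+29=26 <29 → l++
[2,14] 2+29=31 >29 → r--
[2,13] 2+24=26 <29 → l++
[3,13] 3+24=27 <29 → l++
[4,13] 5+24=29 → found

10 moves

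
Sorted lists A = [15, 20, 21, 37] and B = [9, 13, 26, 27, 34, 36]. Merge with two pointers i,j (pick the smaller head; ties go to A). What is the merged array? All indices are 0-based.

[i=0,j=0] A[i]=15>B[j]=9 take 9 → j++
[i=0,j=1] A[i]=15>B[j]=13 take 13 → j++
[i=0,j=2] A[i]=15<=B[j]=26 take 15 → i++
[i=1,j=2] A[i]=20<=B[j]=26 take 20 → i++
[i=2,j=2] A[i]=21<=B[j]=26 take 21 → i++
[i=3,j=2] A[i]=37>B[j]=26 take 26 → j++
[i=3,j=3] A[i]=37>B[j]=27 take 27 → j++
[i=3,j=4] A[i]=37>B[j]=34 take 34 → j++
[i=3,j=5] A[i]=37>B[j]=36 take 36 → j++
[i=3,j=6] B done, take A[i]=37 → i++

[9, 13, 15, 20, 21, 26, 27, 34, 36, 37]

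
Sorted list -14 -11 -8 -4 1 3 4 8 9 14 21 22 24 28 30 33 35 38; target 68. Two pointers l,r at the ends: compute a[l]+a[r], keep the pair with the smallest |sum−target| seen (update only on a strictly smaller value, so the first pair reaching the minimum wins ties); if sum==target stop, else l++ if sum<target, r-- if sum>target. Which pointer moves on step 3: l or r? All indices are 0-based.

l=0 r=17: -14+38=24 d=44 *, l++
l=1 r=17: -11+38=27 d=41 *, l++
l=2 r=17: -8+38=30 d=38 *, l++

l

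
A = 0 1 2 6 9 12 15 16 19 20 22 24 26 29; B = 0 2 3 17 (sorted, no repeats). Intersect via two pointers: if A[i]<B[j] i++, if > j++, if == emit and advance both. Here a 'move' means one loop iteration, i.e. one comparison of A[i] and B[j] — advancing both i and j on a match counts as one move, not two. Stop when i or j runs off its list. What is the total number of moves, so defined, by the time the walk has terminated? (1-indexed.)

i=1 j=1: 0==0 emit, i++,j++
i=2 j=2: 1<2, i++
i=3 j=2: 2==2 emit, i++,j++
i=4 j=3: 6>3, j++
i=4 j=4: 6<17, i++
i=5 j=4: 9<17, i++
i=6 j=4: 12<17, i++
i=7 j=4: 15<17, i++
i=8 j=4: 16<17, i++
i=9 j=4: 19>17, j++

10 moves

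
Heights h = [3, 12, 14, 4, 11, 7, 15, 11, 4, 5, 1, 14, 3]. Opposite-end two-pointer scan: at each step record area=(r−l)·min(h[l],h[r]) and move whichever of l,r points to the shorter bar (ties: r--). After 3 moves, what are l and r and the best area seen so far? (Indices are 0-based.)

l=2, r=11, best area=120

[0,12] min(3,3)*12=36 best=36 * → r--
[0,11] min(3,14)*11=33 best=36 → l++
[1,11] min(12,14)*10=120 best=120 * → l++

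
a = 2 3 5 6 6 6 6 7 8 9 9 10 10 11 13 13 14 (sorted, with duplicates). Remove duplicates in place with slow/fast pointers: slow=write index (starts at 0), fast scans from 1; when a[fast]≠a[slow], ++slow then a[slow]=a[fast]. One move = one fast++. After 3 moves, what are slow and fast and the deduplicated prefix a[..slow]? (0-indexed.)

slow=3, fast=4, prefix=[2, 3, 5, 6]

slow=0 fast=1: a[fast]=3≠a[slow]=2 write a[1]=3, slow++,fast++
slow=1 fast=2: a[fast]=5≠a[slow]=3 write a[2]=5, slow++,fast++
slow=2 fast=3: a[fast]=6≠a[slow]=5 write a[3]=6, slow++,fast++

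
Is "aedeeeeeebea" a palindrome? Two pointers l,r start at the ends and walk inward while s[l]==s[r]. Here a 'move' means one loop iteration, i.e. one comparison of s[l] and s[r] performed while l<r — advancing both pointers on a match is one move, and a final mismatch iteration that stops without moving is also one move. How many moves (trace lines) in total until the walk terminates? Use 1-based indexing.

3 moves

l=1 r=12: 'a'=='a', l++,r--
l=2 r=11: 'e'=='e', l++,r--
l=3 r=10: 'd'!='b', stop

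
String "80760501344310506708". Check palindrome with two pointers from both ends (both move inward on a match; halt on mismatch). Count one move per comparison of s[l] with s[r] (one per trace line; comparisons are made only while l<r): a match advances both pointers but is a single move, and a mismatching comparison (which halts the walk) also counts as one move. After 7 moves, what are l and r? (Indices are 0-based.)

l=7, r=12

[0,19] '8'=='8' → l++,r--
[1,18] '0'=='0' → l++,r--
[2,17] '7'=='7' → l++,r--
[3,16] '6'=='6' → l++,r--
[4,15] '0'=='0' → l++,r--
[5,14] '5'=='5' → l++,r--
[6,13] '0'=='0' → l++,r--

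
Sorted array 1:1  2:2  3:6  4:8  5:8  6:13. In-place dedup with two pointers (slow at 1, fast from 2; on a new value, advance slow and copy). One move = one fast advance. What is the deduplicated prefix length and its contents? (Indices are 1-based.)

length 5; prefix = [1, 2, 6, 8, 13]

(s=1,f=2) a[fast]=2≠a[slow]=1 write a[2]=2 → slow++,fast++
(s=2,f=3) a[fast]=6≠a[slow]=2 write a[3]=6 → slow++,fast++
(s=3,f=4) a[fast]=8≠a[slow]=6 write a[4]=8 → slow++,fast++
(s=4,f=5) a[fast]=8=a[slow] dup → fast++
(s=4,f=6) a[fast]=13≠a[slow]=8 write a[5]=13 → slow++,fast++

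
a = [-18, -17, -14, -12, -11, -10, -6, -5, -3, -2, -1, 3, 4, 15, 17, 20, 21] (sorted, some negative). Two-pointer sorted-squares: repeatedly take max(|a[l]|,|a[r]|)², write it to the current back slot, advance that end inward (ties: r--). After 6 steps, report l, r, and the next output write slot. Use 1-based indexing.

l=1 r=17: |-18|<=|21| out[17]=441, r--
l=1 r=16: |-18|<=|20| out[16]=400, r--
l=1 r=15: |-18|>|17| out[15]=324, l++
l=2 r=15: |-17|<=|17| out[14]=289, r--
l=2 r=14: |-17|>|15| out[13]=289, l++
l=3 r=14: |-14|<=|15| out[12]=225, r--

l=3, r=13, next write slot=11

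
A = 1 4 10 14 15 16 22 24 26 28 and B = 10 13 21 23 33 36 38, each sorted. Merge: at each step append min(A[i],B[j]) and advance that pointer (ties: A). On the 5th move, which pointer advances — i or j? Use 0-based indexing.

[i=0,j=0] A[i]=1<=B[j]=10 take 1 → i++
[i=1,j=0] A[i]=4<=B[j]=10 take 4 → i++
[i=2,j=0] A[i]=10<=B[j]=10 take 10 → i++
[i=3,j=0] A[i]=14>B[j]=10 take 10 → j++
[i=3,j=1] A[i]=14>B[j]=13 take 13 → j++

j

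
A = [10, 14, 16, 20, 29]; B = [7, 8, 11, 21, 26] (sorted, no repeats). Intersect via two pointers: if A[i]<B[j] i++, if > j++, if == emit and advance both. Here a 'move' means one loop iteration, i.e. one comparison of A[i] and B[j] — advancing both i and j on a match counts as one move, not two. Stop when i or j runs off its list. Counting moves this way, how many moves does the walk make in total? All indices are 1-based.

9 moves

[i=1,j=1] 10>7 → j++
[i=1,j=2] 10>8 → j++
[i=1,j=3] 10<11 → i++
[i=2,j=3] 14>11 → j++
[i=2,j=4] 14<21 → i++
[i=3,j=4] 16<21 → i++
[i=4,j=4] 20<21 → i++
[i=5,j=4] 29>21 → j++
[i=5,j=5] 29>26 → j++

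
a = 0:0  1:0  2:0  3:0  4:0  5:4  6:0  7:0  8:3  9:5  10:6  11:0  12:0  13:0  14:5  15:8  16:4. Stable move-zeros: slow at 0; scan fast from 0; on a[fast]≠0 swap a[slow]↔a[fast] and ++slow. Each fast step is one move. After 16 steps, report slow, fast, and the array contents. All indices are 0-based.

slow=6, fast=16, a=[4, 3, 5, 6, 5, 8, 0, 0, 0, 0, 0, 0, 0, 0, 0, 0, 4]

slow=0 fast=0: a[fast]=0, fast++
slow=0 fast=1: a[fast]=0, fast++
slow=0 fast=2: a[fast]=0, fast++
slow=0 fast=3: a[fast]=0, fast++
slow=0 fast=4: a[fast]=0, fast++
slow=0 fast=5: a[fast]=4≠0 swap→a[0]=4, slow++,fast++
slow=1 fast=6: a[fast]=0, fast++
slow=1 fast=7: a[fast]=0, fast++
slow=1 fast=8: a[fast]=3≠0 swap→a[1]=3, slow++,fast++
slow=2 fast=9: a[fast]=5≠0 swap→a[2]=5, slow++,fast++
slow=3 fast=10: a[fast]=6≠0 swap→a[3]=6, slow++,fast++
slow=4 fast=11: a[fast]=0, fast++
slow=4 fast=12: a[fast]=0, fast++
slow=4 fast=13: a[fast]=0, fast++
slow=4 fast=14: a[fast]=5≠0 swap→a[4]=5, slow++,fast++
slow=5 fast=15: a[fast]=8≠0 swap→a[5]=8, slow++,fast++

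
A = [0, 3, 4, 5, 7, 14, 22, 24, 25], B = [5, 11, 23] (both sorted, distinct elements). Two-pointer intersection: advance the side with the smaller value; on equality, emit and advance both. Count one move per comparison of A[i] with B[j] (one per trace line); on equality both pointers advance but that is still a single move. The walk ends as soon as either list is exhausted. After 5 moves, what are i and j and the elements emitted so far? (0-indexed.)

i=0 j=0: 0<5, i++
i=1 j=0: 3<5, i++
i=2 j=0: 4<5, i++
i=3 j=0: 5==5 emit, i++,j++
i=4 j=1: 7<11, i++

i=5, j=1, emitted=[5]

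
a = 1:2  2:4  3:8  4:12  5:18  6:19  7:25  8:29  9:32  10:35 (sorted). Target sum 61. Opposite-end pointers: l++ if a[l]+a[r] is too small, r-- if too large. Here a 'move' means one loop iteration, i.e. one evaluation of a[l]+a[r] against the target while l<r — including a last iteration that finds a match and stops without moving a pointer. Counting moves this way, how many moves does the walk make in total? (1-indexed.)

l=1 r=10: 2+35=37 <61, l++
l=2 r=10: 4+35=39 <61, l++
l=3 r=10: 8+35=43 <61, l++
l=4 r=10: 12+35=47 <61, l++
l=5 r=10: 18+35=53 <61, l++
l=6 r=10: 19+35=54 <61, l++
l=7 r=10: 25+35=60 <61, l++
l=8 r=10: 29+35=64 >61, r--
l=8 r=9: 29+32=61, found

9 moves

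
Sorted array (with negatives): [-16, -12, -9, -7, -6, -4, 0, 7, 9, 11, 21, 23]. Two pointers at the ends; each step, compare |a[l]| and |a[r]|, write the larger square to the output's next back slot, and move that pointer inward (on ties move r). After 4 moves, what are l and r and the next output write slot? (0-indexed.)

l=0 r=11: |-16|<=|23| out[11]=529, r--
l=0 r=10: |-16|<=|21| out[10]=441, r--
l=0 r=9: |-16|>|11| out[9]=256, l++
l=1 r=9: |-12|>|11| out[8]=144, l++

l=2, r=9, next write slot=7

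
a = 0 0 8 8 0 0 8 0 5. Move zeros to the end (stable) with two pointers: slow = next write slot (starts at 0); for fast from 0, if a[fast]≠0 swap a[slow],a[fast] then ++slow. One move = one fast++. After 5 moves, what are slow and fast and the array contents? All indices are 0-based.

slow=0 fast=0: a[fast]=0, fast++
slow=0 fast=1: a[fast]=0, fast++
slow=0 fast=2: a[fast]=8≠0 swap→a[0]=8, slow++,fast++
slow=1 fast=3: a[fast]=8≠0 swap→a[1]=8, slow++,fast++
slow=2 fast=4: a[fast]=0, fast++

slow=2, fast=5, a=[8, 8, 0, 0, 0, 0, 8, 0, 5]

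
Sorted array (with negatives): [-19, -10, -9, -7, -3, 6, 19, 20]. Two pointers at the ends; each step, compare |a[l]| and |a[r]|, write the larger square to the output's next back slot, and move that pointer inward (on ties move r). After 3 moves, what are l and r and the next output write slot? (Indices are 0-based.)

l=0 r=7: |-19|<=|20| out[7]=400, r--
l=0 r=6: |-19|<=|19| out[6]=361, r--
l=0 r=5: |-19|>|6| out[5]=361, l++

l=1, r=5, next write slot=4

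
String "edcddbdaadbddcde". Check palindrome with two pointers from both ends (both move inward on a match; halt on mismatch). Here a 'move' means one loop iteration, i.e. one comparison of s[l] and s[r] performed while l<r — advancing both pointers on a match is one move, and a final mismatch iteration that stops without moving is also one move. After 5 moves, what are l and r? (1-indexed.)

[1,16] 'e'=='e' → l++,r--
[2,15] 'd'=='d' → l++,r--
[3,14] 'c'=='c' → l++,r--
[4,13] 'd'=='d' → l++,r--
[5,12] 'd'=='d' → l++,r--

l=6, r=11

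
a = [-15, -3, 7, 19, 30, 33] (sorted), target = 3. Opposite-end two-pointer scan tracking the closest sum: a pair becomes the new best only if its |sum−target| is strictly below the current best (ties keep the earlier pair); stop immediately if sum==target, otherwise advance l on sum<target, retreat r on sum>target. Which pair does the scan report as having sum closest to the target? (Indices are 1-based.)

[1,6] -15+33=18 d=15 * → r--
[1,5] -15+30=15 d=12 * → r--
[1,4] -15+19=4 d=1 * → r--
[1,3] -15+7=-8 d=11 → l++
[2,3] -3+7=4 d=1 → r--

pair (-15, 19) with sum 4 (|Δ|=1)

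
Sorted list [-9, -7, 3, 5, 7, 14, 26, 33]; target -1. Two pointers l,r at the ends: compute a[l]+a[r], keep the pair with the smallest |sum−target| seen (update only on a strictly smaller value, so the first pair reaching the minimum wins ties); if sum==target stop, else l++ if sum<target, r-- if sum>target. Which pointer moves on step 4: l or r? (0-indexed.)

l

l=0 r=7: -9+33=24 d=25 *, r--
l=0 r=6: -9+26=17 d=18 *, r--
l=0 r=5: -9+14=5 d=6 *, r--
l=0 r=4: -9+7=-2 d=1 *, l++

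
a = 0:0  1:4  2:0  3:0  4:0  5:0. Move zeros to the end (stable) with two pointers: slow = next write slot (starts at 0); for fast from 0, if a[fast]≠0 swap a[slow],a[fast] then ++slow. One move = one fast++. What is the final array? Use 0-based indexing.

[4, 0, 0, 0, 0, 0]

(s=0,f=0) a[fast]=0 → fast++
(s=0,f=1) a[fast]=4≠0 swap→a[0]=4 → slow++,fast++
(s=1,f=2) a[fast]=0 → fast++
(s=1,f=3) a[fast]=0 → fast++
(s=1,f=4) a[fast]=0 → fast++
(s=1,f=5) a[fast]=0 → fast++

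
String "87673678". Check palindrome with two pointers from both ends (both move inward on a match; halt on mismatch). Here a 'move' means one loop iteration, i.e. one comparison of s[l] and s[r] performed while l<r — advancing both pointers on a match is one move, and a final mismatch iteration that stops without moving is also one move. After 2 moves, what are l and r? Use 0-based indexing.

l=0 r=7: '8'=='8', l++,r--
l=1 r=6: '7'=='7', l++,r--

l=2, r=5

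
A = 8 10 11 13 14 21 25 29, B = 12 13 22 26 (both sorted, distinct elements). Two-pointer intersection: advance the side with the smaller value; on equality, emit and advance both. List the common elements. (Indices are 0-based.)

[i=0,j=0] 8<12 → i++
[i=1,j=0] 10<12 → i++
[i=2,j=0] 11<12 → i++
[i=3,j=0] 13>12 → j++
[i=3,j=1] 13==13 emit → i++,j++
[i=4,j=2] 14<22 → i++
[i=5,j=2] 21<22 → i++
[i=6,j=2] 25>22 → j++
[i=6,j=3] 25<26 → i++
[i=7,j=3] 29>26 → j++

intersection = [13]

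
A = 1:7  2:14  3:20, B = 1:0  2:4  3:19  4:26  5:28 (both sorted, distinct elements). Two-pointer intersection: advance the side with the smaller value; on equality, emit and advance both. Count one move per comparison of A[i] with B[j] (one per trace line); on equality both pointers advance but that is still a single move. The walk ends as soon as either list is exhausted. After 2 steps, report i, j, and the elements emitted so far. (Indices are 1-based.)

i=1, j=3, emitted=[]

i=1 j=1: 7>0, j++
i=1 j=2: 7>4, j++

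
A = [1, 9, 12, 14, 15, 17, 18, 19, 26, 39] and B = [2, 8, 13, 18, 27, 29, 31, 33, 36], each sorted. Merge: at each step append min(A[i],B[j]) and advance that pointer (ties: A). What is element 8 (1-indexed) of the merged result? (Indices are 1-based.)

merged[8] = 15

i=1 j=1: A[i]=1<=B[j]=2 take 1, i++
i=2 j=1: A[i]=9>B[j]=2 take 2, j++
i=2 j=2: A[i]=9>B[j]=8 take 8, j++
i=2 j=3: A[i]=9<=B[j]=13 take 9, i++
i=3 j=3: A[i]=12<=B[j]=13 take 12, i++
i=4 j=3: A[i]=14>B[j]=13 take 13, j++
i=4 j=4: A[i]=14<=B[j]=18 take 14, i++
i=5 j=4: A[i]=15<=B[j]=18 take 15, i++
i=6 j=4: A[i]=17<=B[j]=18 take 17, i++
i=7 j=4: A[i]=18<=B[j]=18 take 18, i++
i=8 j=4: A[i]=19>B[j]=18 take 18, j++
i=8 j=5: A[i]=19<=B[j]=27 take 19, i++
i=9 j=5: A[i]=26<=B[j]=27 take 26, i++
i=10 j=5: A[i]=39>B[j]=27 take 27, j++
i=10 j=6: A[i]=39>B[j]=29 take 29, j++
i=10 j=7: A[i]=39>B[j]=31 take 31, j++
i=10 j=8: A[i]=39>B[j]=33 take 33, j++
i=10 j=9: A[i]=39>B[j]=36 take 36, j++
i=10 j=10: B done, take A[i]=39, i++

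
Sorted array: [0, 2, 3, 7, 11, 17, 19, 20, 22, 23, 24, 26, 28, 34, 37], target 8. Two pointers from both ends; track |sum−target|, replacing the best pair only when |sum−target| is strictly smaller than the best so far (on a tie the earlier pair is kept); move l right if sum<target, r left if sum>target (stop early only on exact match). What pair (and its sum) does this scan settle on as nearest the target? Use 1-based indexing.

pair (0, 7) with sum 7 (|Δ|=1)

l=1 r=15: 0+37=37 d=29 *, r--
l=1 r=14: 0+34=34 d=26 *, r--
l=1 r=13: 0+28=28 d=20 *, r--
l=1 r=12: 0+26=26 d=18 *, r--
l=1 r=11: 0+24=24 d=16 *, r--
l=1 r=10: 0+23=23 d=15 *, r--
l=1 r=9: 0+22=22 d=14 *, r--
l=1 r=8: 0+20=20 d=12 *, r--
l=1 r=7: 0+19=19 d=11 *, r--
l=1 r=6: 0+17=17 d=9 *, r--
l=1 r=5: 0+11=11 d=3 *, r--
l=1 r=4: 0+7=7 d=1 *, l++
l=2 r=4: 2+7=9 d=1, r--
l=2 r=3: 2+3=5 d=3, l++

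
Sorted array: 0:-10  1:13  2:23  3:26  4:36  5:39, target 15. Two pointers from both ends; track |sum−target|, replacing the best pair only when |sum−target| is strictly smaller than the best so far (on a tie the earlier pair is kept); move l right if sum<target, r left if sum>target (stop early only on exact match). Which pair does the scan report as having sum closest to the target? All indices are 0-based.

l=0 r=5: -10+39=29 d=14 *, r--
l=0 r=4: -10+36=26 d=11 *, r--
l=0 r=3: -10+26=16 d=1 *, r--
l=0 r=2: -10+23=13 d=2, l++
l=1 r=2: 13+23=36 d=21, r--

pair (-10, 26) with sum 16 (|Δ|=1)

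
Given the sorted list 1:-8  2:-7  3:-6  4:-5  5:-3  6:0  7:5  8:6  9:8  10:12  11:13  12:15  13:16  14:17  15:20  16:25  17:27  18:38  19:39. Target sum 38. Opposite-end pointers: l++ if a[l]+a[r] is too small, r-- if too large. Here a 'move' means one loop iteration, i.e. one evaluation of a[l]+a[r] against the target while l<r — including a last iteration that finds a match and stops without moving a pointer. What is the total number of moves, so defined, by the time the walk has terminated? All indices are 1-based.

7 moves

[1,19] -8+39=31 <38 → l++
[2,19] -7+39=32 <38 → l++
[3,19] -6+39=33 <38 → l++
[4,19] -5+39=34 <38 → l++
[5,19] -3+39=36 <38 → l++
[6,19] 0+39=39 >38 → r--
[6,18] 0+38=38 → found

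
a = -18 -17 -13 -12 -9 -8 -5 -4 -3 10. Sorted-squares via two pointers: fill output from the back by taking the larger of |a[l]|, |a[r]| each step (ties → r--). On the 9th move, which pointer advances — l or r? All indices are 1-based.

[1,10] |-18|>|10| out[10]=324 → l++
[2,10] |-17|>|10| out[9]=289 → l++
[3,10] |-13|>|10| out[8]=169 → l++
[4,10] |-12|>|10| out[7]=144 → l++
[5,10] |-9|<=|10| out[6]=100 → r--
[5,9] |-9|>|-3| out[5]=81 → l++
[6,9] |-8|>|-3| out[4]=64 → l++
[7,9] |-5|>|-3| out[3]=25 → l++
[8,9] |-4|>|-3| out[2]=16 → l++

l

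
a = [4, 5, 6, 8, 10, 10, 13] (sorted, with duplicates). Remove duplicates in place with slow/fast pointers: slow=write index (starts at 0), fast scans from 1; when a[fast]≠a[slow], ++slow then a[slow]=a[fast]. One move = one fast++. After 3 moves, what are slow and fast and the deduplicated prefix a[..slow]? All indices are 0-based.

slow=0 fast=1: a[fast]=5≠a[slow]=4 write a[1]=5, slow++,fast++
slow=1 fast=2: a[fast]=6≠a[slow]=5 write a[2]=6, slow++,fast++
slow=2 fast=3: a[fast]=8≠a[slow]=6 write a[3]=8, slow++,fast++

slow=3, fast=4, prefix=[4, 5, 6, 8]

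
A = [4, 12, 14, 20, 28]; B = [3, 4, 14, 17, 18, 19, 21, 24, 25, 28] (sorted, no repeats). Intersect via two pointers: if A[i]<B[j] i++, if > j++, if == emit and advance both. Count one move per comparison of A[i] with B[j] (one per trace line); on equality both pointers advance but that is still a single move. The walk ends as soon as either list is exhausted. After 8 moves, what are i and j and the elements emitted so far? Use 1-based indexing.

i=5, j=7, emitted=[4, 14]

[i=1,j=1] 4>3 → j++
[i=1,j=2] 4==4 emit → i++,j++
[i=2,j=3] 12<14 → i++
[i=3,j=3] 14==14 emit → i++,j++
[i=4,j=4] 20>17 → j++
[i=4,j=5] 20>18 → j++
[i=4,j=6] 20>19 → j++
[i=4,j=7] 20<21 → i++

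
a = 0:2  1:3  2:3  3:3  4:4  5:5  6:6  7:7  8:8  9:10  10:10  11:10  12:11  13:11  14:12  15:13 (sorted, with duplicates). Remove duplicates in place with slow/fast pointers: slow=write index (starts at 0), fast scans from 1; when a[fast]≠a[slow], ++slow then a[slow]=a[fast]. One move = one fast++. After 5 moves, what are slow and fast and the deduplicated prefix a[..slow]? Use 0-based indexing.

slow=3, fast=6, prefix=[2, 3, 4, 5]

(s=0,f=1) a[fast]=3≠a[slow]=2 write a[1]=3 → slow++,fast++
(s=1,f=2) a[fast]=3=a[slow] dup → fast++
(s=1,f=3) a[fast]=3=a[slow] dup → fast++
(s=1,f=4) a[fast]=4≠a[slow]=3 write a[2]=4 → slow++,fast++
(s=2,f=5) a[fast]=5≠a[slow]=4 write a[3]=5 → slow++,fast++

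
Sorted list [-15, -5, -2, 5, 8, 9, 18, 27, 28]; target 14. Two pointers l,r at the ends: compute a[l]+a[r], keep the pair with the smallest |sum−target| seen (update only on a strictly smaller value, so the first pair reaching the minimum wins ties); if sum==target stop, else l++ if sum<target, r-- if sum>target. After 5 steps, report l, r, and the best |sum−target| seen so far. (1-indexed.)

[1,9] -15+28=13 d=1 * → l++
[2,9] -5+28=23 d=9 → r--
[2,8] -5+27=22 d=8 → r--
[2,7] -5+18=13 d=1 → l++
[3,7] -2+18=16 d=2 → r--

l=3, r=6, best |Δ|=1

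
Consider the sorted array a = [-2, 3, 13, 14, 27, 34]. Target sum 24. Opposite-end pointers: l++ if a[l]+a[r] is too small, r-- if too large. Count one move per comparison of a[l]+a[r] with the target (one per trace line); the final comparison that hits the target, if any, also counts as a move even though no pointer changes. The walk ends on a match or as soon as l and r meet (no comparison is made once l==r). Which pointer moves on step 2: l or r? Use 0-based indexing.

l=0 r=5: -2+34=32 >24, r--
l=0 r=4: -2+27=25 >24, r--

r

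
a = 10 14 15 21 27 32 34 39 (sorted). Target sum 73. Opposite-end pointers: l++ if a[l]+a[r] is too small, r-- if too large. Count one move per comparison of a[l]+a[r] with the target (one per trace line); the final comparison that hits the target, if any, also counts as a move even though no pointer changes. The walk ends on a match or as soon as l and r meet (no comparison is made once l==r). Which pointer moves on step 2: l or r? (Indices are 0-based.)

l

l=0 r=7: 10+39=49 <73, l++
l=1 r=7: 14+39=53 <73, l++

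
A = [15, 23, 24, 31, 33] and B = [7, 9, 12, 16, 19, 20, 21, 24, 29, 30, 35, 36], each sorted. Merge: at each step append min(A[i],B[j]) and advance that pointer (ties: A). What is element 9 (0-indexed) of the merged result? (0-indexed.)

[i=0,j=0] A[i]=15>B[j]=7 take 7 → j++
[i=0,j=1] A[i]=15>B[j]=9 take 9 → j++
[i=0,j=2] A[i]=15>B[j]=12 take 12 → j++
[i=0,j=3] A[i]=15<=B[j]=16 take 15 → i++
[i=1,j=3] A[i]=23>B[j]=16 take 16 → j++
[i=1,j=4] A[i]=23>B[j]=19 take 19 → j++
[i=1,j=5] A[i]=23>B[j]=20 take 20 → j++
[i=1,j=6] A[i]=23>B[j]=21 take 21 → j++
[i=1,j=7] A[i]=23<=B[j]=24 take 23 → i++
[i=2,j=7] A[i]=24<=B[j]=24 take 24 → i++
[i=3,j=7] A[i]=31>B[j]=24 take 24 → j++
[i=3,j=8] A[i]=31>B[j]=29 take 29 → j++
[i=3,j=9] A[i]=31>B[j]=30 take 30 → j++
[i=3,j=10] A[i]=31<=B[j]=35 take 31 → i++
[i=4,j=10] A[i]=33<=B[j]=35 take 33 → i++
[i=5,j=10] A done, take B[j]=35 → j++
[i=5,j=11] A done, take B[j]=36 → j++

merged[9] = 24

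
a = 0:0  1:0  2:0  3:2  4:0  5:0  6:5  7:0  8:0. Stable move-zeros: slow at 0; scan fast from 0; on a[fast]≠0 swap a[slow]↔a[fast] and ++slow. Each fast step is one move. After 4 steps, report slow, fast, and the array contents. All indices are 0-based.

(s=0,f=0) a[fast]=0 → fast++
(s=0,f=1) a[fast]=0 → fast++
(s=0,f=2) a[fast]=0 → fast++
(s=0,f=3) a[fast]=2≠0 swap→a[0]=2 → slow++,fast++

slow=1, fast=4, a=[2, 0, 0, 0, 0, 0, 5, 0, 0]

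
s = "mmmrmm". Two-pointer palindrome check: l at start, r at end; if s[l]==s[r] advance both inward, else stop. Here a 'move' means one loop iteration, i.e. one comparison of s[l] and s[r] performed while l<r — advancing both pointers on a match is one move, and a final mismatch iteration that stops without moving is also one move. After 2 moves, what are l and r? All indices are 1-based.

l=1 r=6: 'm'=='m', l++,r--
l=2 r=5: 'm'=='m', l++,r--

l=3, r=4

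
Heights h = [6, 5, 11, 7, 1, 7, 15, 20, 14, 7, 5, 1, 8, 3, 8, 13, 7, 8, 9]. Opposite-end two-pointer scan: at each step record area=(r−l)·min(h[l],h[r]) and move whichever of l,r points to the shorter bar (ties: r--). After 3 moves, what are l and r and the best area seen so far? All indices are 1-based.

[1,19] min(6,9)*18=108 best=108 * → l++
[2,19] min(5,9)*17=85 best=108 → l++
[3,19] min(11,9)*16=144 best=144 * → r--

l=3, r=18, best area=144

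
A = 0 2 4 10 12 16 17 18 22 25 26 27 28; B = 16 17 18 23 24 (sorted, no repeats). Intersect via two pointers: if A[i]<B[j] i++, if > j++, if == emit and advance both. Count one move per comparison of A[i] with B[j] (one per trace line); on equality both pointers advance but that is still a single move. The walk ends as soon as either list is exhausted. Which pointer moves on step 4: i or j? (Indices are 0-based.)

[i=0,j=0] 0<16 → i++
[i=1,j=0] 2<16 → i++
[i=2,j=0] 4<16 → i++
[i=3,j=0] 10<16 → i++

i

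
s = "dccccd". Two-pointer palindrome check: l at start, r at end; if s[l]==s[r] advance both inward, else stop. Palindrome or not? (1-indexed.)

[1,6] 'd'=='d' → l++,r--
[2,5] 'c'=='c' → l++,r--
[3,4] 'c'=='c' → l++,r--

palindrome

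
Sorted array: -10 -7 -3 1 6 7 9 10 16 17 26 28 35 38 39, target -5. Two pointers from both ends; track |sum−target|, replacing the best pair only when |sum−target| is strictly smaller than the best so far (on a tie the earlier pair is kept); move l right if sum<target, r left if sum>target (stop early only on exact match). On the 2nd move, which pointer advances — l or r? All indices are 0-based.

l=0 r=14: -10+39=29 d=34 *, r--
l=0 r=13: -10+38=28 d=33 *, r--

r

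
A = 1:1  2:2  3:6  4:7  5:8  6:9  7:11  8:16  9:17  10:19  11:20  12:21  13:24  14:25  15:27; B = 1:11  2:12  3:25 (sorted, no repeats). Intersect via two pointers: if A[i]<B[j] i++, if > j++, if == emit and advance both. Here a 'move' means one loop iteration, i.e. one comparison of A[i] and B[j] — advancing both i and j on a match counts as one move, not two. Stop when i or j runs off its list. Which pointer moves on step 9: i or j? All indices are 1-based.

i=1 j=1: 1<11, i++
i=2 j=1: 2<11, i++
i=3 j=1: 6<11, i++
i=4 j=1: 7<11, i++
i=5 j=1: 8<11, i++
i=6 j=1: 9<11, i++
i=7 j=1: 11==11 emit, i++,j++
i=8 j=2: 16>12, j++
i=8 j=3: 16<25, i++

i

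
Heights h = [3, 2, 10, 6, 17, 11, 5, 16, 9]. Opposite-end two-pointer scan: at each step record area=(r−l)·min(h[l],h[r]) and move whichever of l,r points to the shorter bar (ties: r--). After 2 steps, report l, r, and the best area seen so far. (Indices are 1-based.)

l=1 r=9: min(3,9)*8=24 best=24 *, l++
l=2 r=9: min(2,9)*7=14 best=24, l++

l=3, r=9, best area=24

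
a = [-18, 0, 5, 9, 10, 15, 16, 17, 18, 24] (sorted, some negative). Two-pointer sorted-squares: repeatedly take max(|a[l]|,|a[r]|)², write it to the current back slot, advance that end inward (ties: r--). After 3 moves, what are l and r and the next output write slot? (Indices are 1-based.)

l=2, r=8, next write slot=7

[1,10] |-18|<=|24| out[10]=576 → r--
[1,9] |-18|<=|18| out[9]=324 → r--
[1,8] |-18|>|17| out[8]=324 → l++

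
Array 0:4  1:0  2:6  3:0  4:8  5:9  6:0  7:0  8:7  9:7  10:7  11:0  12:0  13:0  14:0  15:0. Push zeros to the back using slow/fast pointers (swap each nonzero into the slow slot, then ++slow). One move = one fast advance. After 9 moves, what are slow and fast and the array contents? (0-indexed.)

(s=0,f=0) a[fast]=4≠0 swap→a[0]=4 → slow++,fast++
(s=1,f=1) a[fast]=0 → fast++
(s=1,f=2) a[fast]=6≠0 swap→a[1]=6 → slow++,fast++
(s=2,f=3) a[fast]=0 → fast++
(s=2,f=4) a[fast]=8≠0 swap→a[2]=8 → slow++,fast++
(s=3,f=5) a[fast]=9≠0 swap→a[3]=9 → slow++,fast++
(s=4,f=6) a[fast]=0 → fast++
(s=4,f=7) a[fast]=0 → fast++
(s=4,f=8) a[fast]=7≠0 swap→a[4]=7 → slow++,fast++

slow=5, fast=9, a=[4, 6, 8, 9, 7, 0, 0, 0, 0, 7, 7, 0, 0, 0, 0, 0]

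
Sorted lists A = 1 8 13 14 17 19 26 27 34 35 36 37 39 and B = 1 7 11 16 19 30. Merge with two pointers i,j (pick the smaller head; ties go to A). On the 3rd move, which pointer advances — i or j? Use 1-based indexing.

j

[i=1,j=1] A[i]=1<=B[j]=1 take 1 → i++
[i=2,j=1] A[i]=8>B[j]=1 take 1 → j++
[i=2,j=2] A[i]=8>B[j]=7 take 7 → j++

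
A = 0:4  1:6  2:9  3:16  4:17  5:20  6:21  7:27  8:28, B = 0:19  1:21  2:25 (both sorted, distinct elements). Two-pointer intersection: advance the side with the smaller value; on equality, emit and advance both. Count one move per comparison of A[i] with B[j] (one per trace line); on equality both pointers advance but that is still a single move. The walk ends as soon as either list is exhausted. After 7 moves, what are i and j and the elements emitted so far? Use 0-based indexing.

i=6, j=1, emitted=[]

[i=0,j=0] 4<19 → i++
[i=1,j=0] 6<19 → i++
[i=2,j=0] 9<19 → i++
[i=3,j=0] 16<19 → i++
[i=4,j=0] 17<19 → i++
[i=5,j=0] 20>19 → j++
[i=5,j=1] 20<21 → i++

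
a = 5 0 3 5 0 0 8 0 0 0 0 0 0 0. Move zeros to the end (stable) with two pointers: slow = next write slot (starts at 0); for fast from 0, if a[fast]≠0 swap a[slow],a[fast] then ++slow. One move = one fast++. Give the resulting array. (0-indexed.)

[5, 3, 5, 8, 0, 0, 0, 0, 0, 0, 0, 0, 0, 0]

slow=0 fast=0: a[fast]=5≠0 swap→a[0]=5, slow++,fast++
slow=1 fast=1: a[fast]=0, fast++
slow=1 fast=2: a[fast]=3≠0 swap→a[1]=3, slow++,fast++
slow=2 fast=3: a[fast]=5≠0 swap→a[2]=5, slow++,fast++
slow=3 fast=4: a[fast]=0, fast++
slow=3 fast=5: a[fast]=0, fast++
slow=3 fast=6: a[fast]=8≠0 swap→a[3]=8, slow++,fast++
slow=4 fast=7: a[fast]=0, fast++
slow=4 fast=8: a[fast]=0, fast++
slow=4 fast=9: a[fast]=0, fast++
slow=4 fast=10: a[fast]=0, fast++
slow=4 fast=11: a[fast]=0, fast++
slow=4 fast=12: a[fast]=0, fast++
slow=4 fast=13: a[fast]=0, fast++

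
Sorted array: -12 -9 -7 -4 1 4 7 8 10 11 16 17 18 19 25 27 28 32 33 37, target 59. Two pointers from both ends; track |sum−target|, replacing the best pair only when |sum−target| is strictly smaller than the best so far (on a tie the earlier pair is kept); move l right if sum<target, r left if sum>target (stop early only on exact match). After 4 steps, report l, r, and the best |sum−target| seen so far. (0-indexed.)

l=4, r=19, best |Δ|=26

[0,19] -12+37=25 d=34 * → l++
[1,19] -9+37=28 d=31 * → l++
[2,19] -7+37=30 d=29 * → l++
[3,19] -4+37=33 d=26 * → l++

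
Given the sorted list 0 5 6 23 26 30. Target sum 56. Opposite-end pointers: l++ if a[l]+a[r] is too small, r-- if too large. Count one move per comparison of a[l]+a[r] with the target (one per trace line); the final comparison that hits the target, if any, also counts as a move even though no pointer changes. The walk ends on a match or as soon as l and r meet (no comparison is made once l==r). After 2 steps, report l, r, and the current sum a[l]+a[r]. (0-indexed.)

[0,5] 0+30=30 <56 → l++
[1,5] 5+30=35 <56 → l++

l=2, r=5, sum=36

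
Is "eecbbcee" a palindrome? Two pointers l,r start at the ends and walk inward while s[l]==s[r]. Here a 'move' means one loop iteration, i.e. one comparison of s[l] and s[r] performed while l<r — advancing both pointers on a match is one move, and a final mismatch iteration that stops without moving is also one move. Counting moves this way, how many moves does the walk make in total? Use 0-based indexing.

l=0 r=7: 'e'=='e', l++,r--
l=1 r=6: 'e'=='e', l++,r--
l=2 r=5: 'c'=='c', l++,r--
l=3 r=4: 'b'=='b', l++,r--

4 moves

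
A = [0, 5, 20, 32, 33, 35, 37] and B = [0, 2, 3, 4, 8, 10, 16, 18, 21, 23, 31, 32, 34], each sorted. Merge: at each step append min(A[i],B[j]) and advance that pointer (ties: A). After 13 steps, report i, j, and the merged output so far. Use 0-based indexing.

i=0 j=0: A[i]=0<=B[j]=0 take 0, i++
i=1 j=0: A[i]=5>B[j]=0 take 0, j++
i=1 j=1: A[i]=5>B[j]=2 take 2, j++
i=1 j=2: A[i]=5>B[j]=3 take 3, j++
i=1 j=3: A[i]=5>B[j]=4 take 4, j++
i=1 j=4: A[i]=5<=B[j]=8 take 5, i++
i=2 j=4: A[i]=20>B[j]=8 take 8, j++
i=2 j=5: A[i]=20>B[j]=10 take 10, j++
i=2 j=6: A[i]=20>B[j]=16 take 16, j++
i=2 j=7: A[i]=20>B[j]=18 take 18, j++
i=2 j=8: A[i]=20<=B[j]=21 take 20, i++
i=3 j=8: A[i]=32>B[j]=21 take 21, j++
i=3 j=9: A[i]=32>B[j]=23 take 23, j++

i=3, j=10, merged so far=[0, 0, 2, 3, 4, 5, 8, 10, 16, 18, 20, 21, 23]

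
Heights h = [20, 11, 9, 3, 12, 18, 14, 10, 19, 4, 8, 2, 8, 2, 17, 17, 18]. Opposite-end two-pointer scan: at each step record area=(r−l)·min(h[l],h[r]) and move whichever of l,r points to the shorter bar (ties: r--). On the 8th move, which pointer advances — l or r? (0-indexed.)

l=0 r=16: min(20,18)*16=288 best=288 *, r--
l=0 r=15: min(20,17)*15=255 best=288, r--
l=0 r=14: min(20,17)*14=238 best=288, r--
l=0 r=13: min(20,2)*13=26 best=288, r--
l=0 r=12: min(20,8)*12=96 best=288, r--
l=0 r=11: min(20,2)*11=22 best=288, r--
l=0 r=10: min(20,8)*10=80 best=288, r--
l=0 r=9: min(20,4)*9=36 best=288, r--

r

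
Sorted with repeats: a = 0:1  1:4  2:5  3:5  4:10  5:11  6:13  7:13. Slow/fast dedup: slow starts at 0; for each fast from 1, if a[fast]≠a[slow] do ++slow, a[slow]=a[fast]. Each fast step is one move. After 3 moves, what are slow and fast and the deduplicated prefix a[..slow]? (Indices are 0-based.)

slow=2, fast=4, prefix=[1, 4, 5]

(s=0,f=1) a[fast]=4≠a[slow]=1 write a[1]=4 → slow++,fast++
(s=1,f=2) a[fast]=5≠a[slow]=4 write a[2]=5 → slow++,fast++
(s=2,f=3) a[fast]=5=a[slow] dup → fast++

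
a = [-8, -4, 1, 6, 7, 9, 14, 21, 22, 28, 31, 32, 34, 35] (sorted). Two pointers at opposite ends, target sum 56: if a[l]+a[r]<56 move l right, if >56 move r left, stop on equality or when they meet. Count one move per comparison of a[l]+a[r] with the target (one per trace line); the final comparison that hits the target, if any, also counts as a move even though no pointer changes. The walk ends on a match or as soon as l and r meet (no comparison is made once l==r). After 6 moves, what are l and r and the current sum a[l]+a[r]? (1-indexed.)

[1,14] -8+35=27 <56 → l++
[2,14] -4+35=31 <56 → l++
[3,14] 1+35=36 <56 → l++
[4,14] 6+35=41 <56 → l++
[5,14] 7+35=42 <56 → l++
[6,14] 9+35=44 <56 → l++

l=7, r=14, sum=49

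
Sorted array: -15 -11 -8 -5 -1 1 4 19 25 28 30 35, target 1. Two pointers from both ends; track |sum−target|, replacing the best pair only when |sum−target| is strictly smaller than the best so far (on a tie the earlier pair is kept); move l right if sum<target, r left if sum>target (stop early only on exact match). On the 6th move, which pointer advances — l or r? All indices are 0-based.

l=0 r=11: -15+35=20 d=19 *, r--
l=0 r=10: -15+30=15 d=14 *, r--
l=0 r=9: -15+28=13 d=12 *, r--
l=0 r=8: -15+25=10 d=9 *, r--
l=0 r=7: -15+19=4 d=3 *, r--
l=0 r=6: -15+4=-11 d=12, l++

l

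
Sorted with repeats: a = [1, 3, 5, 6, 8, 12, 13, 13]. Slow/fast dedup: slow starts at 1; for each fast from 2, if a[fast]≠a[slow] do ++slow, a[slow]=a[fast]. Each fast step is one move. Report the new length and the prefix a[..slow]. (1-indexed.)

length 7; prefix = [1, 3, 5, 6, 8, 12, 13]

(s=1,f=2) a[fast]=3≠a[slow]=1 write a[2]=3 → slow++,fast++
(s=2,f=3) a[fast]=5≠a[slow]=3 write a[3]=5 → slow++,fast++
(s=3,f=4) a[fast]=6≠a[slow]=5 write a[4]=6 → slow++,fast++
(s=4,f=5) a[fast]=8≠a[slow]=6 write a[5]=8 → slow++,fast++
(s=5,f=6) a[fast]=12≠a[slow]=8 write a[6]=12 → slow++,fast++
(s=6,f=7) a[fast]=13≠a[slow]=12 write a[7]=13 → slow++,fast++
(s=7,f=8) a[fast]=13=a[slow] dup → fast++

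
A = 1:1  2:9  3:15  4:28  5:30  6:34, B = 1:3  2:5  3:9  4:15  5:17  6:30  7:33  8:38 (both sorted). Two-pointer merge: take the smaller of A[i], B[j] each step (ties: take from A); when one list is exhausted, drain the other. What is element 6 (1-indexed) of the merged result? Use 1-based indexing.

[i=1,j=1] A[i]=1<=B[j]=3 take 1 → i++
[i=2,j=1] A[i]=9>B[j]=3 take 3 → j++
[i=2,j=2] A[i]=9>B[j]=5 take 5 → j++
[i=2,j=3] A[i]=9<=B[j]=9 take 9 → i++
[i=3,j=3] A[i]=15>B[j]=9 take 9 → j++
[i=3,j=4] A[i]=15<=B[j]=15 take 15 → i++
[i=4,j=4] A[i]=28>B[j]=15 take 15 → j++
[i=4,j=5] A[i]=28>B[j]=17 take 17 → j++
[i=4,j=6] A[i]=28<=B[j]=30 take 28 → i++
[i=5,j=6] A[i]=30<=B[j]=30 take 30 → i++
[i=6,j=6] A[i]=34>B[j]=30 take 30 → j++
[i=6,j=7] A[i]=34>B[j]=33 take 33 → j++
[i=6,j=8] A[i]=34<=B[j]=38 take 34 → i++
[i=7,j=8] A done, take B[j]=38 → j++

merged[6] = 15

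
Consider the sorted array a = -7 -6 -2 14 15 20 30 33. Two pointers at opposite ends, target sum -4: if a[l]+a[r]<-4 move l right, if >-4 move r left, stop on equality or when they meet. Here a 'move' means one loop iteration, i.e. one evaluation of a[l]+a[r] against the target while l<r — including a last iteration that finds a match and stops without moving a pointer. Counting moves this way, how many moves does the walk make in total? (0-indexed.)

[0,7] -7+33=26 >-4 → r--
[0,6] -7+30=23 >-4 → r--
[0,5] -7+20=13 >-4 → r--
[0,4] -7+15=8 >-4 → r--
[0,3] -7+14=7 >-4 → r--
[0,2] -7+-2=-9 <-4 → l++
[1,2] -6+-2=-8 <-4 → l++

7 moves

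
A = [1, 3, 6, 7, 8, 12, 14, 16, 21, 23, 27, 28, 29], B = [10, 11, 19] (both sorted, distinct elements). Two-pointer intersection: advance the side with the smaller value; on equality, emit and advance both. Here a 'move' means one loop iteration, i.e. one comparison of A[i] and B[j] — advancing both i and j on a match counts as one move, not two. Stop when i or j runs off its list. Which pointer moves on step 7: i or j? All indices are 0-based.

j

[i=0,j=0] 1<10 → i++
[i=1,j=0] 3<10 → i++
[i=2,j=0] 6<10 → i++
[i=3,j=0] 7<10 → i++
[i=4,j=0] 8<10 → i++
[i=5,j=0] 12>10 → j++
[i=5,j=1] 12>11 → j++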